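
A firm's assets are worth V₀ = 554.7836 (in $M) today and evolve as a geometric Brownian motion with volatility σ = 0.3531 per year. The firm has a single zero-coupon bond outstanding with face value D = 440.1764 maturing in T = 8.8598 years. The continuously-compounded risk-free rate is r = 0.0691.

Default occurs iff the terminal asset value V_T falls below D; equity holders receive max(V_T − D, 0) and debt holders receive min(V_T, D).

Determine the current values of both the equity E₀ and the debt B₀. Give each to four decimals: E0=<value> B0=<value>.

d₁ = [ln(V₀/D) + (r + σ²/2)T] / (σ√T)
   = [ln(554.7836/440.1764) + (0.0691 + 0.5·0.3531²)·8.8598] / (0.3531·√8.8598)
   = [0.231403 + 1.164530] / 1.051017 = 1.328174
d₂ = d₁ − σ√T = 1.328174 − 1.051017 = 0.277157
N(d₁) = 0.907940,  N(d₂) = 0.609170,  e^(−rT) = 0.542150
E₀ = V₀·N(d₁) − D·e^(−rT)·N(d₂)
   = 554.7836·0.907940 − 440.1764·0.542150·0.609170 = 358.336599
B₀ = V₀ − E₀ = 554.7836 − 358.336599 = 196.447001

E0=358.3366 B0=196.4470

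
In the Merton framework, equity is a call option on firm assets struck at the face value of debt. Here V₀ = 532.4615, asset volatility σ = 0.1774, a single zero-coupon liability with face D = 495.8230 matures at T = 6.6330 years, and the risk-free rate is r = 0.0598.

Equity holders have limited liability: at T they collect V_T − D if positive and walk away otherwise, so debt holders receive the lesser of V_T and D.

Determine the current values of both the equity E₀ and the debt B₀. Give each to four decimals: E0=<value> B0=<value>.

E0=214.0484 B0=318.4131

d₁ = [ln(V₀/D) + (r + σ²/2)T] / (σ√T)
   = [ln(532.4615/495.8230) + (0.0598 + 0.5·0.1774²)·6.6330] / (0.1774·√6.6330)
   = [0.071292 + 0.501026] / 0.456887 = 1.252647
d₂ = d₁ − σ√T = 1.252647 − 0.456887 = 0.795760
N(d₁) = 0.894833,  N(d₂) = 0.786914,  e^(−rT) = 0.672567
E₀ = V₀·N(d₁) − D·e^(−rT)·N(d₂)
   = 532.4615·0.894833 − 495.8230·0.672567·0.786914 = 214.048428
B₀ = V₀ − E₀ = 532.4615 − 214.048428 = 318.413072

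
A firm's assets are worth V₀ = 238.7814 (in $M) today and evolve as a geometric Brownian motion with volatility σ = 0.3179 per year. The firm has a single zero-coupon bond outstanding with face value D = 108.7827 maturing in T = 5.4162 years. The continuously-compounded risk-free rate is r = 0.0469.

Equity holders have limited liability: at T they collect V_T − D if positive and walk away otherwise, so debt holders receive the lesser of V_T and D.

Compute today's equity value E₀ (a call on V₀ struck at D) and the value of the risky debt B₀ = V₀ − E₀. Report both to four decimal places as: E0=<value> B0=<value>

d₁ = [ln(V₀/D) + (r + σ²/2)T] / (σ√T)
   = [ln(238.7814/108.7827) + (0.0469 + 0.5·0.3179²)·5.4162] / (0.3179·√5.4162)
   = [0.786196 + 0.527701] / 0.739840 = 1.775921
d₂ = d₁ − σ√T = 1.775921 − 0.739840 = 1.036081
N(d₁) = 0.962127,  N(d₂) = 0.849918,  e^(−rT) = 0.775676
E₀ = V₀·N(d₁) − D·e^(−rT)·N(d₂)
   = 238.7814·0.962127 − 108.7827·0.775676·0.849918 = 158.021823
B₀ = V₀ − E₀ = 238.7814 − 158.021823 = 80.759577

E0=158.0218 B0=80.7596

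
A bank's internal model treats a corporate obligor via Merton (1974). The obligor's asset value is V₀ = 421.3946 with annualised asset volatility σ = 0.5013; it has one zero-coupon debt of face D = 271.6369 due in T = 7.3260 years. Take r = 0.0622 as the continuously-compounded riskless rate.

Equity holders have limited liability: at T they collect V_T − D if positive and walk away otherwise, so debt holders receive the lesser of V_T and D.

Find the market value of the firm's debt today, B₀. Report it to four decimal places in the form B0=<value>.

B0=122.9309

d₁ = [ln(V₀/D) + (r + σ²/2)T] / (σ√T)
   = [ln(421.3946/271.6369) + (0.0622 + 0.5·0.5013²)·7.3260] / (0.5013·√7.3260)
   = [0.439103 + 1.376195] / 1.356848 = 1.337879
d₂ = d₁ − σ√T = 1.337879 − 1.356848 = -0.018969
N(d₁) = 0.909532,  N(d₂) = 0.492433,  e^(−rT) = 0.634018
E₀ = V₀·N(d₁) − D·e^(−rT)·N(d₂)
   = 421.3946·0.909532 − 271.6369·0.634018·0.492433 = 298.463709
B₀ = V₀ − E₀ = 421.3946 − 298.463709 = 122.930891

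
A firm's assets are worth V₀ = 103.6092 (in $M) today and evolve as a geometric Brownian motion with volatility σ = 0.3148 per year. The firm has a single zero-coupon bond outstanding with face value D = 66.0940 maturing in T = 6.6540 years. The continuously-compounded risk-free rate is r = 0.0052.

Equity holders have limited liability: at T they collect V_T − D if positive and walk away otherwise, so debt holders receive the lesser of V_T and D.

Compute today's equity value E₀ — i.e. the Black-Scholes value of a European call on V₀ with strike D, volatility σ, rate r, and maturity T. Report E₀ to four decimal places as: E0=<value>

E0=50.4885

d₁ = [ln(V₀/D) + (r + σ²/2)T] / (σ√T)
   = [ln(103.6092/66.0940) + (0.0052 + 0.5·0.3148²)·6.6540] / (0.3148·√6.6540)
   = [0.449548 + 0.364303] / 0.812038 = 1.002234
d₂ = d₁ − σ√T = 1.002234 − 0.812038 = 0.190196
N(d₁) = 0.841885,  N(d₂) = 0.575422,  e^(−rT) = 0.965991
E₀ = V₀·N(d₁) − D·e^(−rT)·N(d₂)
   = 103.6092·0.841885 − 66.0940·0.965991·0.575422 = 50.488463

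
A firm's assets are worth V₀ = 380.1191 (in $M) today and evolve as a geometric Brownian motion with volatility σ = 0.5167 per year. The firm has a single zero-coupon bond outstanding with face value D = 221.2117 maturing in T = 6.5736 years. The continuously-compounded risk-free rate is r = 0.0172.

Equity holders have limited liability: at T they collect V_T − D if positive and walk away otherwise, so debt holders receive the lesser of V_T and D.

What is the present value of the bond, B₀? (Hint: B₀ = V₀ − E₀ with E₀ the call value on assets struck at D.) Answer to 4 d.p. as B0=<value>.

B0=132.6165

d₁ = [ln(V₀/D) + (r + σ²/2)T] / (σ√T)
   = [ln(380.1191/221.2117) + (0.0172 + 0.5·0.5167²)·6.5736] / (0.5167·√6.5736)
   = [0.541364 + 0.990572] / 1.324769 = 1.156380
d₂ = d₁ − σ√T = 1.156380 − 1.324769 = -0.168388
N(d₁) = 0.876237,  N(d₂) = 0.433139,  e^(−rT) = 0.893092
E₀ = V₀·N(d₁) − D·e^(−rT)·N(d₂)
   = 380.1191·0.876237 − 221.2117·0.893092·0.433139 = 247.502565
B₀ = V₀ − E₀ = 380.1191 − 247.502565 = 132.616535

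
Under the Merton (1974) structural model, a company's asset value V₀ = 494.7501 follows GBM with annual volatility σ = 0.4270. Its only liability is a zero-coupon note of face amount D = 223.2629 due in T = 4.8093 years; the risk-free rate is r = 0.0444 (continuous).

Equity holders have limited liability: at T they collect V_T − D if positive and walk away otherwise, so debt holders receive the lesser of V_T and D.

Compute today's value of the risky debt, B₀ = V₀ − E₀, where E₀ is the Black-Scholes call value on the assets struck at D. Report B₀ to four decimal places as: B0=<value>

d₁ = [ln(V₀/D) + (r + σ²/2)T] / (σ√T)
   = [ln(494.7501/223.2629) + (0.0444 + 0.5·0.4270²)·4.8093] / (0.4270·√4.8093)
   = [0.795703 + 0.651970] / 0.936416 = 1.545972
d₂ = d₁ − σ√T = 1.545972 − 0.936416 = 0.609556
N(d₁) = 0.938944,  N(d₂) = 0.728922,  e^(−rT) = 0.807726
E₀ = V₀·N(d₁) − D·e^(−rT)·N(d₂)
   = 494.7501·0.938944 − 223.2629·0.807726·0.728922 = 333.092538
B₀ = V₀ − E₀ = 494.7501 − 333.092538 = 161.657562

B0=161.6576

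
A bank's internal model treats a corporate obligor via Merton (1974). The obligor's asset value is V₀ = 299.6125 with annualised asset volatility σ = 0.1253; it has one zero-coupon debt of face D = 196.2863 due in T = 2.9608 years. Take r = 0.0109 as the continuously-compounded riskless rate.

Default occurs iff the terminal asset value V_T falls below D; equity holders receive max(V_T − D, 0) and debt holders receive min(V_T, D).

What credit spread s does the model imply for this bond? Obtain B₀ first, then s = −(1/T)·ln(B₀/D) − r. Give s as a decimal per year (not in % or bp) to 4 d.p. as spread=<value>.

d₁ = [ln(V₀/D) + (r + σ²/2)T] / (σ√T)
   = [ln(299.6125/196.2863) + (0.0109 + 0.5·0.1253²)·2.9608] / (0.1253·√2.9608)
   = [0.422916 + 0.055515] / 0.215603 = 2.219032
d₂ = d₁ − σ√T = 2.219032 − 0.215603 = 2.003428
N(d₁) = 0.986758,  N(d₂) = 0.977434,  e^(−rT) = 0.968242
E₀ = V₀·N(d₁) − D·e^(−rT)·N(d₂)
   = 299.6125·0.986758 − 196.2863·0.968242·0.977434 = 109.880878
B₀ = V₀ − E₀ = 299.6125 − 109.880878 = 189.731622
spread = −(1/T)·ln(B₀/D) − r = −(1/2.9608)·ln(189.731622/196.2863) − 0.0109 = 0.00057114

spread=0.0006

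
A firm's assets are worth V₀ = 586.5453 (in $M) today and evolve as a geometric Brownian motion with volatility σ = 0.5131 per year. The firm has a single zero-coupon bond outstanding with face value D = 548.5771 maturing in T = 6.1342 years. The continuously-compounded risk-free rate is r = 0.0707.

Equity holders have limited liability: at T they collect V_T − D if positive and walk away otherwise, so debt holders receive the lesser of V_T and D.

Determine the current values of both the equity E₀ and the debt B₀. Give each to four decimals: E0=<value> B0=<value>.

E0=353.7398 B0=232.8055

d₁ = [ln(V₀/D) + (r + σ²/2)T] / (σ√T)
   = [ln(586.5453/548.5771) + (0.0707 + 0.5·0.5131²)·6.1342] / (0.5131·√6.1342)
   = [0.066922 + 1.241168] / 1.270811 = 1.029335
d₂ = d₁ − σ√T = 1.029335 − 1.270811 = -0.241476
N(d₁) = 0.848339,  N(d₂) = 0.404593,  e^(−rT) = 0.648114
E₀ = V₀·N(d₁) − D·e^(−rT)·N(d₂)
   = 586.5453·0.848339 − 548.5771·0.648114·0.404593 = 353.739836
B₀ = V₀ − E₀ = 586.5453 − 353.739836 = 232.805464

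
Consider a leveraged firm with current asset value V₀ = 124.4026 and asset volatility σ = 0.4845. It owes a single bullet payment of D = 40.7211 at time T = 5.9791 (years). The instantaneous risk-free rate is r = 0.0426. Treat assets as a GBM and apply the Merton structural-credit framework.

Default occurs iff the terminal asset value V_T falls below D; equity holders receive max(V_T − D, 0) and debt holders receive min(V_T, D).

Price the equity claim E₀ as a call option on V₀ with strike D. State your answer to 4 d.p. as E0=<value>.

d₁ = [ln(V₀/D) + (r + σ²/2)T] / (σ√T)
   = [ln(124.4026/40.7211) + (0.0426 + 0.5·0.4845²)·5.9791] / (0.4845·√5.9791)
   = [1.116777 + 0.956477] / 1.184709 = 1.750011
d₂ = d₁ − σ√T = 1.750011 − 1.184709 = 0.565302
N(d₁) = 0.959942,  N(d₂) = 0.714066,  e^(−rT) = 0.775142
E₀ = V₀·N(d₁) − D·e^(−rT)·N(d₂)
   = 124.4026·0.959942 − 40.7211·0.775142·0.714066 = 96.880042

E0=96.8800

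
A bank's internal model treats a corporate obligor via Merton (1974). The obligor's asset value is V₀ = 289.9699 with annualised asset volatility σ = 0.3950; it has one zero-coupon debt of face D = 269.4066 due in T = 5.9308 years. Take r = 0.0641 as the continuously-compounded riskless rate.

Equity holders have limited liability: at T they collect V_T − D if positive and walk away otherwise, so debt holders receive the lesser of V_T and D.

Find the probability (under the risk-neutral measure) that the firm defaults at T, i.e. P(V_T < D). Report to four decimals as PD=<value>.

d₁ = [ln(V₀/D) + (r + σ²/2)T] / (σ√T)
   = [ln(289.9699/269.4066) + (0.0641 + 0.5·0.3950²)·5.9308] / (0.3950·√5.9308)
   = [0.073555 + 0.842841] / 0.961953 = 0.952642
d₂ = d₁ − σ√T = 0.952642 − 0.961953 = -0.009311
risk-neutral PD = N(−d₂) = N(0.009311) = 0.503715

PD=0.5037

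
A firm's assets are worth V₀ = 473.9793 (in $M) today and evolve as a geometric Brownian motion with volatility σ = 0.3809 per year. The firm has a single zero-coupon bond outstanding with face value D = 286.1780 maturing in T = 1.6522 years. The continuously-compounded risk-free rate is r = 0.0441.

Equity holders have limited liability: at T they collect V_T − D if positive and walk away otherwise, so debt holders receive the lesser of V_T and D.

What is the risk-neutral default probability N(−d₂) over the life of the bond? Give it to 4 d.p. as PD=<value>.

PD=0.1750

d₁ = [ln(V₀/D) + (r + σ²/2)T] / (σ√T)
   = [ln(473.9793/286.1780) + (0.0441 + 0.5·0.3809²)·1.6522] / (0.3809·√1.6522)
   = [0.504550 + 0.192717] / 0.489601 = 1.424152
d₂ = d₁ − σ√T = 1.424152 − 0.489601 = 0.934551
risk-neutral PD = N(−d₂) = N(-0.934551) = 0.175010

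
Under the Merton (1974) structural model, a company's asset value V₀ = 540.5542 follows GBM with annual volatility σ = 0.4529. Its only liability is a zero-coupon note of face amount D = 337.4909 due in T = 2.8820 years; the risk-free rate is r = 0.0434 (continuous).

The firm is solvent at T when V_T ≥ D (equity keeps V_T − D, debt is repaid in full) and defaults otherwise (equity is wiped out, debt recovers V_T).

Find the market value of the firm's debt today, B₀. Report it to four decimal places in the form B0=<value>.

B0=260.7195

d₁ = [ln(V₀/D) + (r + σ²/2)T] / (σ√T)
   = [ln(540.5542/337.4909) + (0.0434 + 0.5·0.4529²)·2.8820] / (0.4529·√2.8820)
   = [0.471056 + 0.420654] / 0.768864 = 1.159778
d₂ = d₁ − σ√T = 1.159778 − 0.768864 = 0.390914
N(d₁) = 0.876930,  N(d₂) = 0.652070,  e^(−rT) = 0.882427
E₀ = V₀·N(d₁) − D·e^(−rT)·N(d₂)
   = 540.5542·0.876930 − 337.4909·0.882427·0.652070 = 279.834735
B₀ = V₀ − E₀ = 540.5542 − 279.834735 = 260.719465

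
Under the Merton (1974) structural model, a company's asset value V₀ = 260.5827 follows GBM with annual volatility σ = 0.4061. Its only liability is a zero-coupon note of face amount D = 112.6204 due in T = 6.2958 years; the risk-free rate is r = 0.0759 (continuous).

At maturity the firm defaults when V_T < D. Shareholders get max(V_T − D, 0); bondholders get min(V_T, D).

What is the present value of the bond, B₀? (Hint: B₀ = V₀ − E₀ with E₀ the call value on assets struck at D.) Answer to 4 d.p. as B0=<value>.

B0=64.0183

d₁ = [ln(V₀/D) + (r + σ²/2)T] / (σ√T)
   = [ln(260.5827/112.6204) + (0.0759 + 0.5·0.4061²)·6.2958] / (0.4061·√6.2958)
   = [0.838897 + 0.996994] / 1.018963 = 1.801725
d₂ = d₁ − σ√T = 1.801725 − 1.018963 = 0.782762
N(d₁) = 0.964206,  N(d₂) = 0.783117,  e^(−rT) = 0.620114
E₀ = V₀·N(d₁) − D·e^(−rT)·N(d₂)
   = 260.5827·0.964206 − 112.6204·0.620114·0.783117 = 196.564384
B₀ = V₀ − E₀ = 260.5827 − 196.564384 = 64.018316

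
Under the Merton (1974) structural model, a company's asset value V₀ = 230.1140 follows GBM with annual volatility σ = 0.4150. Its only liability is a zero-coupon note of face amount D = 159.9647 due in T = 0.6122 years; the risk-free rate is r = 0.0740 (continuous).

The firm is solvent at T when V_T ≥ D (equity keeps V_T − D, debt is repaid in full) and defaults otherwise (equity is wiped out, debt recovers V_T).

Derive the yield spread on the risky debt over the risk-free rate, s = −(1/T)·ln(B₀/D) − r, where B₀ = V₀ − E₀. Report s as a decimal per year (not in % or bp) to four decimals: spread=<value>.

d₁ = [ln(V₀/D) + (r + σ²/2)T] / (σ√T)
   = [ln(230.1140/159.9647) + (0.0740 + 0.5·0.4150²)·0.6122] / (0.4150·√0.6122)
   = [0.363622 + 0.098021] / 0.324709 = 1.421710
d₂ = d₁ − σ√T = 1.421710 − 0.324709 = 1.097001
N(d₁) = 0.922445,  N(d₂) = 0.863679,  e^(−rT) = 0.955708
E₀ = V₀·N(d₁) − D·e^(−rT)·N(d₂)
   = 230.1140·0.922445 − 159.9647·0.955708·0.863679 = 80.228529
B₀ = V₀ − E₀ = 230.1140 − 80.228529 = 149.885471
spread = −(1/T)·ln(B₀/D) − r = −(1/0.6122)·ln(149.885471/159.9647) − 0.0740 = 0.03230789

spread=0.0323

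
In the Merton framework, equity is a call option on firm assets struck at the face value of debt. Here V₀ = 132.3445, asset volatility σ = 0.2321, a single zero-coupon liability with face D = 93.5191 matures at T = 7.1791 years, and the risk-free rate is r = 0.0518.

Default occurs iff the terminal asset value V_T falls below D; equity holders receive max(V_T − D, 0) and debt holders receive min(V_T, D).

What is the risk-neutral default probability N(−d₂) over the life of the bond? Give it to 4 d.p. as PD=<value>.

PD=0.1989

d₁ = [ln(V₀/D) + (r + σ²/2)T] / (σ√T)
   = [ln(132.3445/93.5191) + (0.0518 + 0.5·0.2321²)·7.1791] / (0.2321·√7.1791)
   = [0.347243 + 0.565248] / 0.621885 = 1.467298
d₂ = d₁ − σ√T = 1.467298 − 0.621885 = 0.845413
risk-neutral PD = N(−d₂) = N(-0.845413) = 0.198940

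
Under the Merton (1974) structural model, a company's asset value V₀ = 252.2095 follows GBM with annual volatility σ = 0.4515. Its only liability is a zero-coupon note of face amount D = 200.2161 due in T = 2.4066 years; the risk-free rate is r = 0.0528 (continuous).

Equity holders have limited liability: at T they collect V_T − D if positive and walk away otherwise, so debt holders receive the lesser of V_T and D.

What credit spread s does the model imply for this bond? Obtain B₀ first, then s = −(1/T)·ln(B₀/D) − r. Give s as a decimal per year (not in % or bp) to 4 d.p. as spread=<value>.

spread=0.0714

d₁ = [ln(V₀/D) + (r + σ²/2)T] / (σ√T)
   = [ln(252.2095/200.2161) + (0.0528 + 0.5·0.4515²)·2.4066] / (0.4515·√2.4066)
   = [0.230863 + 0.372364] / 0.700422 = 0.861233
d₂ = d₁ − σ√T = 0.861233 − 0.700422 = 0.160811
N(d₁) = 0.805445,  N(d₂) = 0.563879,  e^(−rT) = 0.880673
E₀ = V₀·N(d₁) − D·e^(−rT)·N(d₂)
   = 252.2095·0.805445 − 200.2161·0.880673·0.563879 = 103.714974
B₀ = V₀ − E₀ = 252.2095 − 103.714974 = 148.494526
spread = −(1/T)·ln(B₀/D) − r = −(1/2.4066)·ln(148.494526/200.2161) − 0.0528 = 0.07137900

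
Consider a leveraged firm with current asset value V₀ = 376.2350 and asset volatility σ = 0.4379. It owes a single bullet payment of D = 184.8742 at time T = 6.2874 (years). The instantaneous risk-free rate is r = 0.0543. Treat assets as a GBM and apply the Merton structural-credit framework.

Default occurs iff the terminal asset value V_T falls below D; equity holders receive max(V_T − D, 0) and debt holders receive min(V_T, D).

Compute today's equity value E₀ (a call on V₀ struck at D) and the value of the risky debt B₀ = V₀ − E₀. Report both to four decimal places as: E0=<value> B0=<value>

E0=264.8809 B0=111.3541

d₁ = [ln(V₀/D) + (r + σ²/2)T] / (σ√T)
   = [ln(376.2350/184.8742) + (0.0543 + 0.5·0.4379²)·6.2874] / (0.4379·√6.2874)
   = [0.710538 + 0.944230] / 1.098021 = 1.507047
d₂ = d₁ − σ√T = 1.507047 − 1.098021 = 0.409027
N(d₁) = 0.934101,  N(d₂) = 0.658740,  e^(−rT) = 0.710770
E₀ = V₀·N(d₁) − D·e^(−rT)·N(d₂)
   = 376.2350·0.934101 − 184.8742·0.710770·0.658740 = 264.880909
B₀ = V₀ − E₀ = 376.2350 − 264.880909 = 111.354091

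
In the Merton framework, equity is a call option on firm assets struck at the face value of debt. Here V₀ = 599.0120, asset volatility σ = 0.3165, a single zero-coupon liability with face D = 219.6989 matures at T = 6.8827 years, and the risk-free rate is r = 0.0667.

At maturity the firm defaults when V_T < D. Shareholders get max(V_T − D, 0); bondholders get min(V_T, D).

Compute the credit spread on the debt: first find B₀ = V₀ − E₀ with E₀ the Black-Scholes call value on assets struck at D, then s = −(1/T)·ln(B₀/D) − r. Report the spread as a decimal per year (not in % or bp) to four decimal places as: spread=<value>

spread=0.0037

d₁ = [ln(V₀/D) + (r + σ²/2)T] / (σ√T)
   = [ln(599.0120/219.6989) + (0.0667 + 0.5·0.3165²)·6.8827] / (0.3165·√6.8827)
   = [1.003024 + 0.803804] / 0.830335 = 2.176023
d₂ = d₁ − σ√T = 2.176023 − 0.830335 = 1.345689
N(d₁) = 0.985223,  N(d₂) = 0.910799,  e^(−rT) = 0.631867
E₀ = V₀·N(d₁) − D·e^(−rT)·N(d₂)
   = 599.0120·0.985223 − 219.6989·0.631867·0.910799 = 463.723017
B₀ = V₀ − E₀ = 599.0120 − 463.723017 = 135.288983
spread = −(1/T)·ln(B₀/D) − r = −(1/6.8827)·ln(135.288983/219.6989) − 0.0667 = 0.00374399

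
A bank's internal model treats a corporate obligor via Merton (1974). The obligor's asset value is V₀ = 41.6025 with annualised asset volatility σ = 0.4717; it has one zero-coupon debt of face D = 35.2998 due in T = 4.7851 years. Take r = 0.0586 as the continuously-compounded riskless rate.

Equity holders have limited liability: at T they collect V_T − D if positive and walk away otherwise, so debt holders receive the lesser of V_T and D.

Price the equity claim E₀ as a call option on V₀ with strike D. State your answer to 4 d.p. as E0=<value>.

d₁ = [ln(V₀/D) + (r + σ²/2)T] / (σ√T)
   = [ln(41.6025/35.2998) + (0.0586 + 0.5·0.4717²)·4.7851] / (0.4717·√4.7851)
   = [0.164283 + 0.812751] / 1.031838 = 0.946888
d₂ = d₁ − σ√T = 0.946888 − 1.031838 = -0.084950
N(d₁) = 0.828152,  N(d₂) = 0.466151,  e^(−rT) = 0.755476
E₀ = V₀·N(d₁) − D·e^(−rT)·N(d₂)
   = 41.6025·0.828152 − 35.2998·0.755476·0.466151 = 22.021814

E0=22.0218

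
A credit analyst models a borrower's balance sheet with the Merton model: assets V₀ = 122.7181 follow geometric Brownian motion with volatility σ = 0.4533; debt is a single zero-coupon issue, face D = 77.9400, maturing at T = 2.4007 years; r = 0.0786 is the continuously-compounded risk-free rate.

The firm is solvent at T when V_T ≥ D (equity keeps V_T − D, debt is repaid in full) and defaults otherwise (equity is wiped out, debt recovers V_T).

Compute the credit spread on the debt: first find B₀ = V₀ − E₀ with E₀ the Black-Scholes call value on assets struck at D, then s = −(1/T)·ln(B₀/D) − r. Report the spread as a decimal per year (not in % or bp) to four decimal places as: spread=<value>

spread=0.0398

d₁ = [ln(V₀/D) + (r + σ²/2)T] / (σ√T)
   = [ln(122.7181/77.9400) + (0.0786 + 0.5·0.4533²)·2.4007] / (0.4533·√2.4007)
   = [0.453951 + 0.435344] / 0.702352 = 1.266167
d₂ = d₁ − σ√T = 1.266167 − 0.702352 = 0.563815
N(d₁) = 0.897273,  N(d₂) = 0.713560,  e^(−rT) = 0.828039
E₀ = V₀·N(d₁) − D·e^(−rT)·N(d₂)
   = 122.7181·0.897273 − 77.9400·0.828039·0.713560 = 64.060398
B₀ = V₀ − E₀ = 122.7181 − 64.060398 = 58.657702
spread = −(1/T)·ln(B₀/D) − r = −(1/2.4007)·ln(58.657702/77.9400) − 0.0786 = 0.03979064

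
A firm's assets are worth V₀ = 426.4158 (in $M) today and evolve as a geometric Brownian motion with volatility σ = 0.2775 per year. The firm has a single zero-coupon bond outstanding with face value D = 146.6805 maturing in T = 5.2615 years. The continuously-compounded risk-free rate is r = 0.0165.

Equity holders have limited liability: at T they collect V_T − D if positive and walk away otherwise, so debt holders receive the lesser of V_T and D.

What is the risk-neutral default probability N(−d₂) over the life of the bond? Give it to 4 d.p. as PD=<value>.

PD=0.0675

d₁ = [ln(V₀/D) + (r + σ²/2)T] / (σ√T)
   = [ln(426.4158/146.6805) + (0.0165 + 0.5·0.2775²)·5.2615] / (0.2775·√5.2615)
   = [1.067158 + 0.289399] / 0.636528 = 2.131181
d₂ = d₁ − σ√T = 2.131181 − 0.636528 = 1.494652
risk-neutral PD = N(−d₂) = N(-1.494652) = 0.067503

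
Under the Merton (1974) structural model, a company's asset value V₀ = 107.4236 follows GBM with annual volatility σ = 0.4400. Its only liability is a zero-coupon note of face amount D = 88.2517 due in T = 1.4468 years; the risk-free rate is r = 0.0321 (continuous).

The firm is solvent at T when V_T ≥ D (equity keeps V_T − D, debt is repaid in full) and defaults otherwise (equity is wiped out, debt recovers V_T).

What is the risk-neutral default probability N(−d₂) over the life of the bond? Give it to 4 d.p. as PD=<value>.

PD=0.4229

d₁ = [ln(V₀/D) + (r + σ²/2)T] / (σ√T)
   = [ln(107.4236/88.2517) + (0.0321 + 0.5·0.4400²)·1.4468] / (0.4400·√1.4468)
   = [0.196587 + 0.186493] / 0.529245 = 0.723822
d₂ = d₁ − σ√T = 0.723822 − 0.529245 = 0.194577
risk-neutral PD = N(−d₂) = N(-0.194577) = 0.422862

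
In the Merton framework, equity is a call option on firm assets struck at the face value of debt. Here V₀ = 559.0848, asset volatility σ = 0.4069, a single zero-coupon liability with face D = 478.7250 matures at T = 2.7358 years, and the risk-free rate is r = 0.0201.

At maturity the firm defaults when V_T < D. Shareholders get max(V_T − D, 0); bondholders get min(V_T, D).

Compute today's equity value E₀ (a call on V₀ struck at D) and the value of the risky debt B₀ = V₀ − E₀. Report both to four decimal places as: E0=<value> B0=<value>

d₁ = [ln(V₀/D) + (r + σ²/2)T] / (σ√T)
   = [ln(559.0848/478.7250) + (0.0201 + 0.5·0.4069²)·2.7358] / (0.4069·√2.7358)
   = [0.155175 + 0.281470] / 0.673023 = 0.648781
d₂ = d₁ − σ√T = 0.648781 − 0.673023 = -0.024242
N(d₁) = 0.741760,  N(d₂) = 0.490330,  e^(−rT) = 0.946495
E₀ = V₀·N(d₁) − D·e^(−rT)·N(d₂)
   = 559.0848·0.741760 − 478.7250·0.946495·0.490330 = 192.533011
B₀ = V₀ − E₀ = 559.0848 − 192.533011 = 366.551789

E0=192.5330 B0=366.5518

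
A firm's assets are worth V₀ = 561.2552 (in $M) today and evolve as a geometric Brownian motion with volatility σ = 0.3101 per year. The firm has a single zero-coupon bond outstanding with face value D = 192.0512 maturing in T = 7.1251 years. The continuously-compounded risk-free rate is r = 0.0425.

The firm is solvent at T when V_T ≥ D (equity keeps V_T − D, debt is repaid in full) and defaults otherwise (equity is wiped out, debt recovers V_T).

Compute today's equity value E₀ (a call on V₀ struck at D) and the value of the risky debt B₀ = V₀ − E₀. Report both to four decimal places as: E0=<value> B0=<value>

E0=423.7806 B0=137.4746

d₁ = [ln(V₀/D) + (r + σ²/2)T] / (σ√T)
   = [ln(561.2552/192.0512) + (0.0425 + 0.5·0.3101²)·7.1251] / (0.3101·√7.1251)
   = [1.072414 + 0.645399] / 0.827746 = 2.075289
d₂ = d₁ − σ√T = 2.075289 − 0.827746 = 1.247542
N(d₁) = 0.981020,  N(d₂) = 0.893901,  e^(−rT) = 0.738734
E₀ = V₀·N(d₁) − D·e^(−rT)·N(d₂)
   = 561.2552·0.981020 − 192.0512·0.738734·0.893901 = 423.780624
B₀ = V₀ − E₀ = 561.2552 − 423.780624 = 137.474576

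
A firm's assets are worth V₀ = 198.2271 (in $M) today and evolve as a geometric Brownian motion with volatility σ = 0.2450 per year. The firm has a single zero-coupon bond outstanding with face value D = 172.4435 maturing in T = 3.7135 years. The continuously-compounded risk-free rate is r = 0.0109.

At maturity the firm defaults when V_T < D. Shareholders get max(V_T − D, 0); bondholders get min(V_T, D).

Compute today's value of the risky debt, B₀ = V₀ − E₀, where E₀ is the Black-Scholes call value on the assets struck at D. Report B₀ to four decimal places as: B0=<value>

d₁ = [ln(V₀/D) + (r + σ²/2)T] / (σ√T)
   = [ln(198.2271/172.4435) + (0.0109 + 0.5·0.2450²)·3.7135] / (0.2450·√3.7135)
   = [0.139344 + 0.151929] / 0.472126 = 0.616938
d₂ = d₁ − σ√T = 0.616938 − 0.472126 = 0.144812
N(d₁) = 0.731362,  N(d₂) = 0.557570,  e^(−rT) = 0.960331
E₀ = V₀·N(d₁) − D·e^(−rT)·N(d₂)
   = 198.2271·0.731362 − 172.4435·0.960331·0.557570 = 52.640555
B₀ = V₀ − E₀ = 198.2271 − 52.640555 = 145.586545

B0=145.5865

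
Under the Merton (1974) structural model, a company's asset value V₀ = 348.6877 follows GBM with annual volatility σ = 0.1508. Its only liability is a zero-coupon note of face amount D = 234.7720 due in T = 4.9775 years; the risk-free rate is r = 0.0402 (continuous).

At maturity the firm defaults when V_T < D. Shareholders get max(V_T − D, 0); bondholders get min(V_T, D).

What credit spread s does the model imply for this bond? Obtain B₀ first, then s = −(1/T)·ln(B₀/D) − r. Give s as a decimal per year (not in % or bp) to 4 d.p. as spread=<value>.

d₁ = [ln(V₀/D) + (r + σ²/2)T] / (σ√T)
   = [ln(348.6877/234.7720) + (0.0402 + 0.5·0.1508²)·4.9775] / (0.1508·√4.9775)
   = [0.395562 + 0.256691] / 0.336439 = 1.938694
d₂ = d₁ − σ√T = 1.938694 − 0.336439 = 1.602254
N(d₁) = 0.973731,  N(d₂) = 0.945450,  e^(−rT) = 0.818653
E₀ = V₀·N(d₁) − D·e^(−rT)·N(d₂)
   = 348.6877·0.973731 − 234.7720·0.818653·0.945450 = 157.815483
B₀ = V₀ − E₀ = 348.6877 − 157.815483 = 190.872217
spread = −(1/T)·ln(B₀/D) − r = −(1/4.9775)·ln(190.872217/234.7720) − 0.0402 = 0.00138928

spread=0.0014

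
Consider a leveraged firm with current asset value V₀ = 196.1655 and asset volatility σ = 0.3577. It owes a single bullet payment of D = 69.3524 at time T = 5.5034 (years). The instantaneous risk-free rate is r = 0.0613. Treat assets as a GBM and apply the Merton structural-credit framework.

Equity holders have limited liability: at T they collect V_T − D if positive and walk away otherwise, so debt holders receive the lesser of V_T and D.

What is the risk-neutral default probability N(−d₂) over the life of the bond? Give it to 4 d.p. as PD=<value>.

d₁ = [ln(V₀/D) + (r + σ²/2)T] / (σ√T)
   = [ln(196.1655/69.3524) + (0.0613 + 0.5·0.3577²)·5.5034] / (0.3577·√5.5034)
   = [1.039758 + 0.689436] / 0.839140 = 2.060674
d₂ = d₁ − σ√T = 2.060674 − 0.839140 = 1.221534
risk-neutral PD = N(−d₂) = N(-1.221534) = 0.110942

PD=0.1109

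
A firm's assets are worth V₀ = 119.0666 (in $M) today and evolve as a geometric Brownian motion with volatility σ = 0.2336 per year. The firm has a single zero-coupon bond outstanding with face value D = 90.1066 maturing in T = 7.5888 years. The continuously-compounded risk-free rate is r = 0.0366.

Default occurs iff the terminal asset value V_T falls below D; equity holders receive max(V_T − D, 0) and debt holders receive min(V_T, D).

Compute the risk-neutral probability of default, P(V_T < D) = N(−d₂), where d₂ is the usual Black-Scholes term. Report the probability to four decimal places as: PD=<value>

d₁ = [ln(V₀/D) + (r + σ²/2)T] / (σ√T)
   = [ln(119.0666/90.1066) + (0.0366 + 0.5·0.2336²)·7.5888] / (0.2336·√7.5888)
   = [0.278690 + 0.484807] / 0.643516 = 1.186445
d₂ = d₁ − σ√T = 1.186445 − 0.643516 = 0.542928
risk-neutral PD = N(−d₂) = N(-0.542928) = 0.293590

PD=0.2936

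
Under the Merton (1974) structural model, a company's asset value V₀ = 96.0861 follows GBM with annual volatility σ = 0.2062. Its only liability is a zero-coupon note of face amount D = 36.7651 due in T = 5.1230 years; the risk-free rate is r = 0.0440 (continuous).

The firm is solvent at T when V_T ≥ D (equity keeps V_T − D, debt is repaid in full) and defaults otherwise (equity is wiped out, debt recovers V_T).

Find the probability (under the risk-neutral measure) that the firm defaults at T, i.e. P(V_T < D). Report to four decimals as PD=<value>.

PD=0.0105

d₁ = [ln(V₀/D) + (r + σ²/2)T] / (σ√T)
   = [ln(96.0861/36.7651) + (0.0440 + 0.5·0.2062²)·5.1230] / (0.2062·√5.1230)
   = [0.960696 + 0.334323] / 0.466714 = 2.774758
d₂ = d₁ − σ√T = 2.774758 − 0.466714 = 2.308044
risk-neutral PD = N(−d₂) = N(-2.308044) = 0.010498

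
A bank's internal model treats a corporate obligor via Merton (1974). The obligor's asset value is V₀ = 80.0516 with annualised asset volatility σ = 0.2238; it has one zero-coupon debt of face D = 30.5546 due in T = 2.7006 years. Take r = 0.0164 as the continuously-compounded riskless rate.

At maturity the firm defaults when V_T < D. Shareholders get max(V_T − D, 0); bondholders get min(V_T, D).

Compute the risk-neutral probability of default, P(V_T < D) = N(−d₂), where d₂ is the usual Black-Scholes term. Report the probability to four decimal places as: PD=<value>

d₁ = [ln(V₀/D) + (r + σ²/2)T] / (σ√T)
   = [ln(80.0516/30.5546) + (0.0164 + 0.5·0.2238²)·2.7006] / (0.2238·√2.7006)
   = [0.963156 + 0.111922] / 0.367782 = 2.923140
d₂ = d₁ − σ√T = 2.923140 − 0.367782 = 2.555358
risk-neutral PD = N(−d₂) = N(-2.555358) = 0.005304

PD=0.0053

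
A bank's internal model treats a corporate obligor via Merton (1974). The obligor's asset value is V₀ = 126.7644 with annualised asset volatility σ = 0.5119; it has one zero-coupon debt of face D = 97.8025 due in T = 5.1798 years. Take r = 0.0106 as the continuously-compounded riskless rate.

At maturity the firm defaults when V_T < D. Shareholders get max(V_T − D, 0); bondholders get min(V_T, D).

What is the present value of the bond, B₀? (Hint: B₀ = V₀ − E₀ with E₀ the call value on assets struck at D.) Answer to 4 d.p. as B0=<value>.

B0=59.8993

d₁ = [ln(V₀/D) + (r + σ²/2)T] / (σ√T)
   = [ln(126.7644/97.8025) + (0.0106 + 0.5·0.5119²)·5.1798] / (0.5119·√5.1798)
   = [0.259380 + 0.733567] / 1.165042 = 0.852285
d₂ = d₁ − σ√T = 0.852285 − 1.165042 = -0.312757
N(d₁) = 0.802972,  N(d₂) = 0.377232,  e^(−rT) = 0.946574
E₀ = V₀·N(d₁) − D·e^(−rT)·N(d₂)
   = 126.7644·0.802972 − 97.8025·0.946574·0.377232 = 66.865083
B₀ = V₀ − E₀ = 126.7644 − 66.865083 = 59.899317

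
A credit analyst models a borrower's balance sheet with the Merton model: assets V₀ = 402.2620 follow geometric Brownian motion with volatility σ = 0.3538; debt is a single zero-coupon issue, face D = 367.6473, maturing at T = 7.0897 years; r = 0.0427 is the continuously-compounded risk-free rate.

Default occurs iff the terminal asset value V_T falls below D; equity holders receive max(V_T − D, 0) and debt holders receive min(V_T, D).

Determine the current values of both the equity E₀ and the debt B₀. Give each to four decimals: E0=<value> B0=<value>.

E0=196.9751 B0=205.2869

d₁ = [ln(V₀/D) + (r + σ²/2)T] / (σ√T)
   = [ln(402.2620/367.6473) + (0.0427 + 0.5·0.3538²)·7.0897] / (0.3538·√7.0897)
   = [0.089980 + 0.746455] / 0.942045 = 0.887892
d₂ = d₁ − σ√T = 0.887892 − 0.942045 = -0.054153
N(d₁) = 0.812701,  N(d₂) = 0.478407,  e^(−rT) = 0.738798
E₀ = V₀·N(d₁) − D·e^(−rT)·N(d₂)
   = 402.2620·0.812701 − 367.6473·0.738798·0.478407 = 196.975096
B₀ = V₀ − E₀ = 402.2620 − 196.975096 = 205.286904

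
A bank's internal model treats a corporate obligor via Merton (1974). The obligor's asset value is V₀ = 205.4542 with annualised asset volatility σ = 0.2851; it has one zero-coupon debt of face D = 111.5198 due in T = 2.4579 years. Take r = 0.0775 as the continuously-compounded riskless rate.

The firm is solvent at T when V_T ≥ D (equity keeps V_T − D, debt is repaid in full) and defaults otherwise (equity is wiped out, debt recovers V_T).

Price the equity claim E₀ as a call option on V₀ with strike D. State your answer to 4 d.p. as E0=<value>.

E0=114.1532

d₁ = [ln(V₀/D) + (r + σ²/2)T] / (σ√T)
   = [ln(205.4542/111.5198) + (0.0775 + 0.5·0.2851²)·2.4579] / (0.2851·√2.4579)
   = [0.611021 + 0.290379] / 0.446971 = 2.016685
d₂ = d₁ − σ√T = 2.016685 − 0.446971 = 1.569714
N(d₁) = 0.978136,  N(d₂) = 0.941759,  e^(−rT) = 0.826556
E₀ = V₀·N(d₁) − D·e^(−rT)·N(d₂)
   = 205.4542·0.978136 − 111.5198·0.826556·0.941759 = 114.153204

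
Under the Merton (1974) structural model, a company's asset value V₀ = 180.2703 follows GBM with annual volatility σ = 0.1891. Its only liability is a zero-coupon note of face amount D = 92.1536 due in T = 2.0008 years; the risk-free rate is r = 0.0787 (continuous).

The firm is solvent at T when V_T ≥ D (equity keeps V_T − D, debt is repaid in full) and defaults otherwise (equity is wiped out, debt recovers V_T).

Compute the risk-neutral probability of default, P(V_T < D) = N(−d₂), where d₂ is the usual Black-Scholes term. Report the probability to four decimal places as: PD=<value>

d₁ = [ln(V₀/D) + (r + σ²/2)T] / (σ√T)
   = [ln(180.2703/92.1536) + (0.0787 + 0.5·0.1891²)·2.0008] / (0.1891·√2.0008)
   = [0.671001 + 0.193236] / 0.267481 = 3.231018
d₂ = d₁ − σ√T = 3.231018 − 0.267481 = 2.963536
risk-neutral PD = N(−d₂) = N(-2.963536) = 0.001521

PD=0.0015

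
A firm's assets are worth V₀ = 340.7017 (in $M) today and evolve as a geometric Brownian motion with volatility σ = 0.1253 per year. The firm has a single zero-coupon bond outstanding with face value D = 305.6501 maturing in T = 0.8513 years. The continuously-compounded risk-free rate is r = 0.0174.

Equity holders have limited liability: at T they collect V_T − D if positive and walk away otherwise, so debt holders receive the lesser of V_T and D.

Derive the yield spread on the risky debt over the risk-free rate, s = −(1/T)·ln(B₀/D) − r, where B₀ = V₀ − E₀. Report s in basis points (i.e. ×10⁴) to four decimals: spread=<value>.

d₁ = [ln(V₀/D) + (r + σ²/2)T] / (σ√T)
   = [ln(340.7017/305.6501) + (0.0174 + 0.5·0.1253²)·0.8513] / (0.1253·√0.8513)
   = [0.108566 + 0.021495] / 0.115609 = 1.125012
d₂ = d₁ − σ√T = 1.125012 − 0.115609 = 1.009402
N(d₁) = 0.869708,  N(d₂) = 0.843609,  e^(−rT) = 0.985297
E₀ = V₀·N(d₁) − D·e^(−rT)·N(d₂)
   = 340.7017·0.869708 − 305.6501·0.985297·0.843609 = 42.253025
B₀ = V₀ − E₀ = 340.7017 − 42.253025 = 298.448675
spread = −(1/T)·ln(B₀/D) − r = −(1/0.8513)·ln(298.448675/305.6501) − 0.0174 = 0.01060776
in basis points: 0.01060776 × 10⁴ = 106.0776 bp

spread=106.0776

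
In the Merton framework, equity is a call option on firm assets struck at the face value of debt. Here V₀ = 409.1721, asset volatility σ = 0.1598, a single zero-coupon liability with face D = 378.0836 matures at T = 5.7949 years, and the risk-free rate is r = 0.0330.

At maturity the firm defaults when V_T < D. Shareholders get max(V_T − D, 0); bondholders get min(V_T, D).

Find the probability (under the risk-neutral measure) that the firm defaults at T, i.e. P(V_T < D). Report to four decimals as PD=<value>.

PD=0.3050

d₁ = [ln(V₀/D) + (r + σ²/2)T] / (σ√T)
   = [ln(409.1721/378.0836) + (0.0330 + 0.5·0.1598²)·5.7949] / (0.1598·√5.7949)
   = [0.079021 + 0.265221] / 0.384680 = 0.894878
d₂ = d₁ − σ√T = 0.894878 − 0.384680 = 0.510197
risk-neutral PD = N(−d₂) = N(-0.510197) = 0.304957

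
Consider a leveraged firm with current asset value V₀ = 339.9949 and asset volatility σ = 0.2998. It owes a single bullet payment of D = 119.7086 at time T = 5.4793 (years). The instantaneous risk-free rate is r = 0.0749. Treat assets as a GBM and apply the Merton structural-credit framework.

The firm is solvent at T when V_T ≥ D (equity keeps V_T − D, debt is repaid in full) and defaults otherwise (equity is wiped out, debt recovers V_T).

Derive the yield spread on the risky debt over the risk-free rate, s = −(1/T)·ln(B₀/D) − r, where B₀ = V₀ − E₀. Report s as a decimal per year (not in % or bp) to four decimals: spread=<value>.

d₁ = [ln(V₀/D) + (r + σ²/2)T] / (σ√T)
   = [ln(339.9949/119.7086) + (0.0749 + 0.5·0.2998²)·5.4793] / (0.2998·√5.4793)
   = [1.043870 + 0.656639] / 0.701769 = 2.423176
d₂ = d₁ − σ√T = 2.423176 − 0.701769 = 1.721407
N(d₁) = 0.992307,  N(d₂) = 0.957411,  e^(−rT) = 0.663385
E₀ = V₀·N(d₁) − D·e^(−rT)·N(d₂)
   = 339.9949·0.992307 − 119.7086·0.663385·0.957411 = 261.348580
B₀ = V₀ − E₀ = 339.9949 − 261.348580 = 78.646320
spread = −(1/T)·ln(B₀/D) − r = −(1/5.4793)·ln(78.646320/119.7086) − 0.0749 = 0.00177031

spread=0.0018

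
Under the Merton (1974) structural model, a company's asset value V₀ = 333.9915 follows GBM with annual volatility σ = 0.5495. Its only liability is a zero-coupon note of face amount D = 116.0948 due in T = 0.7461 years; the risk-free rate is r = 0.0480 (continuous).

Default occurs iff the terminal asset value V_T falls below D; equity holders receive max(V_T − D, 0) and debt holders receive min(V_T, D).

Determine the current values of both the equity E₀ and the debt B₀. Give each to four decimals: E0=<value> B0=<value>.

E0=222.3076 B0=111.6839

d₁ = [ln(V₀/D) + (r + σ²/2)T] / (σ√T)
   = [ln(333.9915/116.0948) + (0.0480 + 0.5·0.5495²)·0.7461] / (0.5495·√0.7461)
   = [1.056708 + 0.148455] / 0.474642 = 2.539100
d₂ = d₁ − σ√T = 2.539100 − 0.474642 = 2.064458
N(d₁) = 0.994443,  N(d₂) = 0.980513,  e^(−rT) = 0.964821
E₀ = V₀·N(d₁) − D·e^(−rT)·N(d₂)
   = 333.9915·0.994443 − 116.0948·0.964821·0.980513 = 222.307623
B₀ = V₀ − E₀ = 333.9915 − 222.307623 = 111.683877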